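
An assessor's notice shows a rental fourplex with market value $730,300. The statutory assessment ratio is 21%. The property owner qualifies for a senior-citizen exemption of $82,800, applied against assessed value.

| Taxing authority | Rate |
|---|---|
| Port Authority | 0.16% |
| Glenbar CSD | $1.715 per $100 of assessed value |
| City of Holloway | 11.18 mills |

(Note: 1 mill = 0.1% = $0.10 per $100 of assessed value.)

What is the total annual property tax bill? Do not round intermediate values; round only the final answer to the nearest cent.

Assessed value = $730,300 × 0.21 = $153,363
Taxable value = $153,363 − $82,800 = $70,563
Port Authority: $70,563 × 0.0016 = $112.9008
Glenbar CSD: $70,563 × 0.01715 = $1,210.15545
City of Holloway: $70,563 × 0.01118 = $788.89434
Total = $2,111.95059

$2,111.95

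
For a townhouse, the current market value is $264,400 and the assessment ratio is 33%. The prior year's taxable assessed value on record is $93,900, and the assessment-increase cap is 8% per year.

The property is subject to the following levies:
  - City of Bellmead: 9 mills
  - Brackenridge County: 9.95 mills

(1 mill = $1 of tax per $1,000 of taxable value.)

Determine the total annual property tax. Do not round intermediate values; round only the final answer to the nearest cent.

$1,653.43

Uncapped assessed value = $264,400 × 0.33 = $87,252
Cap limit = $93,900 × 1.08 = $101,412
Taxable assessed value = min($87,252, $101,412) = $87,252 (cap does not bind)
City of Bellmead: $87,252 × 0.009 = $785.268
Brackenridge County: $87,252 × 0.00995 = $868.1574
Total = $1,653.4254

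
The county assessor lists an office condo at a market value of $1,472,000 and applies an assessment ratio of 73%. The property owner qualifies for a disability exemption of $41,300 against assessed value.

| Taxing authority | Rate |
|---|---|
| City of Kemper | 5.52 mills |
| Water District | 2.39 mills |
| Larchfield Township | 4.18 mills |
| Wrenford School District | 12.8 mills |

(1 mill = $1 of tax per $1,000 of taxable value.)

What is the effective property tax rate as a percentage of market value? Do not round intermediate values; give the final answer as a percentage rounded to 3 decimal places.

Assessed value = $1,472,000 × 0.73 = $1,074,560
Taxable value = $1,074,560 − $41,300 = $1,033,260
City of Kemper: $1,033,260 × 0.00552 = $5,703.5952
Water District: $1,033,260 × 0.00239 = $2,469.4914
Larchfield Township: $1,033,260 × 0.00418 = $4,319.0268
Wrenford School District: $1,033,260 × 0.0128 = $13,225.728
Total tax = $25,717.8414
Effective rate = $25,717.8414 ÷ $1,472,000 = 1.747% of market value

1.747%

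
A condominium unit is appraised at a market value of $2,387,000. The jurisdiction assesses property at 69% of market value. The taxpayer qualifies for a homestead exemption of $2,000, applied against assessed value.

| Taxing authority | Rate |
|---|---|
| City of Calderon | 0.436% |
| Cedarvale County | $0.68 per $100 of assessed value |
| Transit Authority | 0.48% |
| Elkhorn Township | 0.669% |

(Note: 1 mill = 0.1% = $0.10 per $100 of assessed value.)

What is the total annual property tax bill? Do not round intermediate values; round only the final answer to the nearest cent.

Assessed value = $2,387,000 × 0.69 = $1,647,030
Taxable value = $1,647,030 − $2,000 = $1,645,030
City of Calderon: $1,645,030 × 0.00436 = $7,172.3308
Cedarvale County: $1,645,030 × 0.0068 = $11,186.204
Transit Authority: $1,645,030 × 0.0048 = $7,896.144
Elkhorn Township: $1,645,030 × 0.00669 = $11,005.2507
Total = $37,259.9295

$37,259.93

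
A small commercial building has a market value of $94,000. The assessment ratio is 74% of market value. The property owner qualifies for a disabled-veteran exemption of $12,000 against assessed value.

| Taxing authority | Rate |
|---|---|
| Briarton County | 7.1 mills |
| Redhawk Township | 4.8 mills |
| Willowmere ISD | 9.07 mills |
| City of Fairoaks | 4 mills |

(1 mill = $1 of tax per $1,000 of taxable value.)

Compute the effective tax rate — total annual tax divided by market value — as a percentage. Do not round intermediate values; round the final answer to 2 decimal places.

1.53%

Assessed value = $94,000 × 0.74 = $69,560
Taxable value = $69,560 − $12,000 = $57,560
Briarton County: $57,560 × 0.0071 = $408.676
Redhawk Township: $57,560 × 0.0048 = $276.288
Willowmere ISD: $57,560 × 0.00907 = $522.0692
City of Fairoaks: $57,560 × 0.004 = $230.24
Total tax = $1,437.2732
Effective rate = $1,437.2732 ÷ $94,000 = 1.53% of market value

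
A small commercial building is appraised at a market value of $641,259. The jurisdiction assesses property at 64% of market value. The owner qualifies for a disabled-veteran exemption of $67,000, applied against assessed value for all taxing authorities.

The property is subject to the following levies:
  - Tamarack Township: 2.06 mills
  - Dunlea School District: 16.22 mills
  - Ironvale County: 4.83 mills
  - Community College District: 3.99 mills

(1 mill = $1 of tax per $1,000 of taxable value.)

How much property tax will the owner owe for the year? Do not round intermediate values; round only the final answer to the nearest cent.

Assessed value = $641,259 × 0.64 = $410,405.76
Taxable value = $410,405.76 − $67,000 = $343,405.76
Tamarack Township: $343,405.76 × 0.00206 = $707.4158656
Dunlea School District: $343,405.76 × 0.01622 = $5,570.0414272
Ironvale County: $343,405.76 × 0.00483 = $1,658.6498208
Community College District: $343,405.76 × 0.00399 = $1,370.1889824
Total = $707.4158656 + $5,570.0414272 + $1,658.6498208 + $1,370.1889824 = $9,306.296096

$9,306.30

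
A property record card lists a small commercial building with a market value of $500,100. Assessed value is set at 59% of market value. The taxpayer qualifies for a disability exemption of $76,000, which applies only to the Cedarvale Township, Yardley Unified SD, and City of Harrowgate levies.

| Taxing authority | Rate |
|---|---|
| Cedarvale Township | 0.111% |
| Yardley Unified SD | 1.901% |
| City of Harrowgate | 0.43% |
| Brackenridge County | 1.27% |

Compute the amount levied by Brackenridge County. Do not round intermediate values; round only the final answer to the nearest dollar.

Assessed value = $500,100 × 0.59 = $295,059
Brackenridge County taxable value = $295,059 (exemption does not apply)
Brackenridge County levy = $295,059 × 0.0127 = $3,747.2493

$3,747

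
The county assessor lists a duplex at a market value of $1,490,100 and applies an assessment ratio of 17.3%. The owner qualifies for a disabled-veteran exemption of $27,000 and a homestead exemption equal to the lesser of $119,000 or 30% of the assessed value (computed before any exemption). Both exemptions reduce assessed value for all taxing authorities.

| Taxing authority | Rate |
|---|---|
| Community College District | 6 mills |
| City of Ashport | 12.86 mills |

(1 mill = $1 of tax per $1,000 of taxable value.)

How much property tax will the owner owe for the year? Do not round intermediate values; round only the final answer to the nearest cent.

$2,894.09

Assessed value = $1,490,100 × 0.173 = $257,787.3
Homestead exemption = min($119,000, 30% × $257,787.3) = min($119,000, $77,336.19) = $77,336.19 (percentage binds)
Taxable value = $257,787.3 − $27,000 − $77,336.19 = $153,451.11
Community College District: $153,451.11 × 0.006 = $920.70666
City of Ashport: $153,451.11 × 0.01286 = $1,973.3812746
Total = $2,894.0879346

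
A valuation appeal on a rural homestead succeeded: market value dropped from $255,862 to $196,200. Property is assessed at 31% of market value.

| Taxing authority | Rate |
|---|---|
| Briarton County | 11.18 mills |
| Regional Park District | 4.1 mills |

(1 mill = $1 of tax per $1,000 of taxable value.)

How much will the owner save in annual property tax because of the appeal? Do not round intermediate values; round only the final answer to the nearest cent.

$282.61

Old assessed value = $255,862 × 0.31 = $79,317.22
New assessed value = $196,200 × 0.31 = $60,822
Combined rate = 0.01118 + 0.0041 = 0.01528
Old tax = $79,317.22 × 0.01528 = $1,211.9671216
New tax = $60,822 × 0.01528 = $929.36016
Reduction = $1,211.9671216 − $929.36016 = $282.6069616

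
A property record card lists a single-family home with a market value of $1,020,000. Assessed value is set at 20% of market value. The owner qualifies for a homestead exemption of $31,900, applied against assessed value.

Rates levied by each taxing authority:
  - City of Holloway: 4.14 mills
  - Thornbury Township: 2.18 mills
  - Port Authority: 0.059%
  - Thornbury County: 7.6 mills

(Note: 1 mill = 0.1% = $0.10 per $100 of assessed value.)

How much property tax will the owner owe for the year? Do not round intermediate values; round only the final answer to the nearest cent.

Assessed value = $1,020,000 × 0.2 = $204,000
Taxable value = $204,000 − $31,900 = $172,100
City of Holloway: $172,100 × 0.00414 = $712.494
Thornbury Township: $172,100 × 0.00218 = $375.178
Port Authority: $172,100 × 0.00059 = $101.539
Thornbury County: $172,100 × 0.0076 = $1,307.96
Total = $2,497.171

$2,497.17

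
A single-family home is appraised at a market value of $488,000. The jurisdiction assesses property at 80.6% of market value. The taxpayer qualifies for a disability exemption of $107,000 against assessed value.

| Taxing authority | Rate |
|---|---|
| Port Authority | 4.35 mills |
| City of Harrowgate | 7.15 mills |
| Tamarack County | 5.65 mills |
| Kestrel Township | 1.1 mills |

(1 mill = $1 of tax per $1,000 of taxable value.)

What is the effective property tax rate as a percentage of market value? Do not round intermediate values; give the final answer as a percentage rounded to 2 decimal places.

Assessed value = $488,000 × 0.806 = $393,328
Taxable value = $393,328 − $107,000 = $286,328
Port Authority: $286,328 × 0.00435 = $1,245.5268
City of Harrowgate: $286,328 × 0.00715 = $2,047.2452
Tamarack County: $286,328 × 0.00565 = $1,617.7532
Kestrel Township: $286,328 × 0.0011 = $314.9608
Total tax = $5,225.486
Effective rate = $5,225.486 ÷ $488,000 = 1.07% of market value

1.07%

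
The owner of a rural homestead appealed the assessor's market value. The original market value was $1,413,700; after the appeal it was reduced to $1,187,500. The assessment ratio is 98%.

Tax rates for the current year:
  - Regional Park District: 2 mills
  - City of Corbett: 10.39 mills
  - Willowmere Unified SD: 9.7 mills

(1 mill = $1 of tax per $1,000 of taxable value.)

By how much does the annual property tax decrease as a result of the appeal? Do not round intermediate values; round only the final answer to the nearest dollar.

Old assessed value = $1,413,700 × 0.98 = $1,385,426
New assessed value = $1,187,500 × 0.98 = $1,163,750
Combined rate = 0.002 + 0.01039 + 0.0097 = 0.02209
Old tax = $1,385,426 × 0.02209 = $30,604.06034
New tax = $1,163,750 × 0.02209 = $25,707.2375
Reduction = $30,604.06034 − $25,707.2375 = $4,896.82284

$4,897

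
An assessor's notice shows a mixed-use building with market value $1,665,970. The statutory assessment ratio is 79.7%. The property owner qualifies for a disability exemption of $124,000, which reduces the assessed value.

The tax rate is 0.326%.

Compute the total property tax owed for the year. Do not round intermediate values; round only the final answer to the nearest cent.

$3,924.32

Assessed value = $1,665,970 × 0.797 = $1,327,778.09
Taxable value = $1,327,778.09 − $124,000 = $1,203,778.09
Tax = $1,203,778.09 × 0.00326 = $3,924.3165734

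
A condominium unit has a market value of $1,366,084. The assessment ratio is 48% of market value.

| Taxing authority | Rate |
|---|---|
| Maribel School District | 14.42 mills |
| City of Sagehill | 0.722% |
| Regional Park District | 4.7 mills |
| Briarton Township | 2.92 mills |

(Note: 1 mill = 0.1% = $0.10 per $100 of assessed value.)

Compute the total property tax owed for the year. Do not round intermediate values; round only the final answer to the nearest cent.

Assessed value = $1,366,084 × 0.48 = $655,720.32
Maribel School District: $655,720.32 × 0.01442 = $9,455.4870144
City of Sagehill: $655,720.32 × 0.00722 = $4,734.3007104
Regional Park District: $655,720.32 × 0.0047 = $3,081.885504
Briarton Township: $655,720.32 × 0.00292 = $1,914.7033344
Total = $19,186.3765632

$19,186.38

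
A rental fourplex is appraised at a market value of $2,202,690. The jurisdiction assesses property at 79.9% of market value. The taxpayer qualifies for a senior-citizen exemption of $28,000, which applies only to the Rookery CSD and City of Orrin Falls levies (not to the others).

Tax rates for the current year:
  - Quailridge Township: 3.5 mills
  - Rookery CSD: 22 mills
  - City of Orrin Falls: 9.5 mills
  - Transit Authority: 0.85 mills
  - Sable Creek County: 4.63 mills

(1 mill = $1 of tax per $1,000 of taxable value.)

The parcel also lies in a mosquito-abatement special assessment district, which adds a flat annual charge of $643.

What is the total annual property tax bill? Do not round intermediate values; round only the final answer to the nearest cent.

Assessed value = $2,202,690 × 0.799 = $1,759,949.31
Quailridge Township: $1,759,949.31 × 0.0035 = $6,159.822585
Rookery CSD: ($1,759,949.31 − $28,000) × 0.022 = $1,731,949.31 × 0.022 = $38,102.88482
City of Orrin Falls: ($1,759,949.31 − $28,000) × 0.0095 = $1,731,949.31 × 0.0095 = $16,453.518445
Transit Authority: $1,759,949.31 × 0.00085 = $1,495.9569135
Sable Creek County: $1,759,949.31 × 0.00463 = $8,148.5653053
Levies subtotal = $70,360.7480688
Total = $70,360.7480688 + $643 = $71,003.7480688

$71,003.75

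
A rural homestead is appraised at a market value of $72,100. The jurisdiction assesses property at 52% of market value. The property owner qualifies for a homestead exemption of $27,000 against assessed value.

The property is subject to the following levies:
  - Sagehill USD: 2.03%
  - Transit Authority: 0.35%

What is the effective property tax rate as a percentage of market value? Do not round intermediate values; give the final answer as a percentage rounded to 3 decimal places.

0.346%

Assessed value = $72,100 × 0.52 = $37,492
Taxable value = $37,492 − $27,000 = $10,492
Sagehill USD: $10,492 × 0.0203 = $212.9876
Transit Authority: $10,492 × 0.0035 = $36.722
Total tax = $249.7096
Effective rate = $249.7096 ÷ $72,100 = 0.346% of market value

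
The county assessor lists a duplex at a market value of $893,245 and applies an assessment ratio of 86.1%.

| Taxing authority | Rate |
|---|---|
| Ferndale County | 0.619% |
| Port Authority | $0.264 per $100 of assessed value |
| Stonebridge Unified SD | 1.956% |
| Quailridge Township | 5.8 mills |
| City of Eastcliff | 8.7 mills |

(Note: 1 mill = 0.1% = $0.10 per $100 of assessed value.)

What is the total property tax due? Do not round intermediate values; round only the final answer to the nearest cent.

Assessed value = $893,245 × 0.861 = $769,083.945
Ferndale County: $769,083.945 × 0.00619 = $4,760.62961955
Port Authority: $769,083.945 × 0.00264 = $2,030.3816148
Stonebridge Unified SD: $769,083.945 × 0.01956 = $15,043.2819642
Quailridge Township: $769,083.945 × 0.0058 = $4,460.686881
City of Eastcliff: $769,083.945 × 0.0087 = $6,691.0303215
Total = $32,986.01040105

$32,986.01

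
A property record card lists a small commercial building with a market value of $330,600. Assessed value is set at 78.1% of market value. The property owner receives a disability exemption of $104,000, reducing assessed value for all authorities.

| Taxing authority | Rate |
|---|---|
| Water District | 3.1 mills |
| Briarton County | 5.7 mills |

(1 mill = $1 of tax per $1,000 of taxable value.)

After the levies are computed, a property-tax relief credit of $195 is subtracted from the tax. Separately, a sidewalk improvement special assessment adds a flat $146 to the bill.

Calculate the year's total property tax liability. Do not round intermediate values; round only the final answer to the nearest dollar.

Assessed value = $330,600 × 0.781 = $258,198.6
Taxable value = $258,198.6 − $104,000 = $154,198.6
Water District: $154,198.6 × 0.0031 = $478.01566
Briarton County: $154,198.6 × 0.0057 = $878.93202
Levies subtotal = $1,356.94768
After credit = $1,356.94768 − $195 = $1,161.94768
Total = $1,161.94768 + $146 = $1,307.94768

$1,308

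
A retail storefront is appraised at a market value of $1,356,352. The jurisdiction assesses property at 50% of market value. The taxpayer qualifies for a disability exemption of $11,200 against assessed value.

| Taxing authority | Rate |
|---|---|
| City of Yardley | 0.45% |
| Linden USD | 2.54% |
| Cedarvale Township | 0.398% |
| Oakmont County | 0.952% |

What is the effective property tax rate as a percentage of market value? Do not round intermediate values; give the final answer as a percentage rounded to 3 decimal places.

2.134%

Assessed value = $1,356,352 × 0.5 = $678,176
Taxable value = $678,176 − $11,200 = $666,976
City of Yardley: $666,976 × 0.0045 = $3,001.392
Linden USD: $666,976 × 0.0254 = $16,941.1904
Cedarvale Township: $666,976 × 0.00398 = $2,654.56448
Oakmont County: $666,976 × 0.00952 = $6,349.61152
Total tax = $28,946.7584
Effective rate = $28,946.7584 ÷ $1,356,352 = 2.134% of market value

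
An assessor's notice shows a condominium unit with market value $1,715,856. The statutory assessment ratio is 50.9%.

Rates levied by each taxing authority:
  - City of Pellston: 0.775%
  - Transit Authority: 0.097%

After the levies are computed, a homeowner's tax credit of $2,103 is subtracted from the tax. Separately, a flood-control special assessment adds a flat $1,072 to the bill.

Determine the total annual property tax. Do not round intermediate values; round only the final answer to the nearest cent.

$6,584.79

Assessed value = $1,715,856 × 0.509 = $873,370.704
City of Pellston: $873,370.704 × 0.00775 = $6,768.622956
Transit Authority: $873,370.704 × 0.00097 = $847.16958288
Levies subtotal = $7,615.79253888
After credit = $7,615.79253888 − $2,103 = $5,512.79253888
Total = $5,512.79253888 + $1,072 = $6,584.79253888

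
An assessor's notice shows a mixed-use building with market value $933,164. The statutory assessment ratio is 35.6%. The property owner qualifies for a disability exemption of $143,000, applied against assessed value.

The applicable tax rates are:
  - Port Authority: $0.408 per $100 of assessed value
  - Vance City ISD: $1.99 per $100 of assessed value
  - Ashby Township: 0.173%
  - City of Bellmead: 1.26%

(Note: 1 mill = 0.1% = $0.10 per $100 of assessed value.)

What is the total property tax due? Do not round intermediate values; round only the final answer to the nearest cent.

$7,248.50

Assessed value = $933,164 × 0.356 = $332,206.384
Taxable value = $332,206.384 − $143,000 = $189,206.384
Port Authority: $189,206.384 × 0.00408 = $771.96204672
Vance City ISD: $189,206.384 × 0.0199 = $3,765.2070416
Ashby Township: $189,206.384 × 0.00173 = $327.32704432
City of Bellmead: $189,206.384 × 0.0126 = $2,384.0004384
Total = $7,248.49657104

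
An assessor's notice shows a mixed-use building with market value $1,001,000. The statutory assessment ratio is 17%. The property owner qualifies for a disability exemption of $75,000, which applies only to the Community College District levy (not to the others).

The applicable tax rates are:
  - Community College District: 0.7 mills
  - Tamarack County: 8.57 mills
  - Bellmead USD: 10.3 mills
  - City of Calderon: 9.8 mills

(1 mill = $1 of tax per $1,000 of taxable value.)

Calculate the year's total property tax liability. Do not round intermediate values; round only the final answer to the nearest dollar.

$4,945

Assessed value = $1,001,000 × 0.17 = $170,170
Community College District: ($170,170 − $75,000) × 0.0007 = $95,170 × 0.0007 = $66.619
Tamarack County: $170,170 × 0.00857 = $1,458.3569
Bellmead USD: $170,170 × 0.0103 = $1,752.751
City of Calderon: $170,170 × 0.0098 = $1,667.666
Total = $4,945.3929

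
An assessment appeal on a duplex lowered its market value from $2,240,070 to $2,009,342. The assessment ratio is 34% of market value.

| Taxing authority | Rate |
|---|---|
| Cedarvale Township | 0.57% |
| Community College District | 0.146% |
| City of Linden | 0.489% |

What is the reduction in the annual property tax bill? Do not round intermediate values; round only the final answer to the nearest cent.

Old assessed value = $2,240,070 × 0.34 = $761,623.8
New assessed value = $2,009,342 × 0.34 = $683,176.28
Combined rate = 0.0057 + 0.00146 + 0.00489 = 0.01205
Old tax = $761,623.8 × 0.01205 = $9,177.56679
New tax = $683,176.28 × 0.01205 = $8,232.274174
Reduction = $9,177.56679 − $8,232.274174 = $945.292616

$945.29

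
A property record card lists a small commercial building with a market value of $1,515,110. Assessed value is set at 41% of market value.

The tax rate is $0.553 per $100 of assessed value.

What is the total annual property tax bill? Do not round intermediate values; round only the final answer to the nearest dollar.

$3,435

Assessed value = $1,515,110 × 0.41 = $621,195.1
Tax = $621,195.1 × 0.00553 = $3,435.208903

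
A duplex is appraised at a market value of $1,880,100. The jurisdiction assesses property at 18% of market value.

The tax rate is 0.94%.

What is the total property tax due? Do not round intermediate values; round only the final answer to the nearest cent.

Assessed value = $1,880,100 × 0.18 = $338,418
Tax = $338,418 × 0.0094 = $3,181.1292

$3,181.13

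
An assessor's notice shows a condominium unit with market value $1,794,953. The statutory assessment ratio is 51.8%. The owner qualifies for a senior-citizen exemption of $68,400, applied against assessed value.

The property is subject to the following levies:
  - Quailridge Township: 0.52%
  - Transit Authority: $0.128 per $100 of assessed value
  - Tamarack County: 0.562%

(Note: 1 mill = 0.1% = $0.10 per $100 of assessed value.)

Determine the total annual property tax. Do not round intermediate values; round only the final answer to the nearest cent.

$10,422.77

Assessed value = $1,794,953 × 0.518 = $929,785.654
Taxable value = $929,785.654 − $68,400 = $861,385.654
Quailridge Township: $861,385.654 × 0.0052 = $4,479.2054008
Transit Authority: $861,385.654 × 0.00128 = $1,102.57363712
Tamarack County: $861,385.654 × 0.00562 = $4,840.98737548
Total = $10,422.7664134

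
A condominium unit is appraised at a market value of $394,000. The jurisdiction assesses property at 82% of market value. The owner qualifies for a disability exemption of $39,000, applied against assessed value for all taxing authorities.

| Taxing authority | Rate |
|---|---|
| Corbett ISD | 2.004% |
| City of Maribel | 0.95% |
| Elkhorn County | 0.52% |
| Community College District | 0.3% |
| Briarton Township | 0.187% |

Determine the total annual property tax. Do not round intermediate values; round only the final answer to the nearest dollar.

Assessed value = $394,000 × 0.82 = $323,080
Taxable value = $323,080 − $39,000 = $284,080
Corbett ISD: $284,080 × 0.02004 = $5,692.9632
City of Maribel: $284,080 × 0.0095 = $2,698.76
Elkhorn County: $284,080 × 0.0052 = $1,477.216
Community College District: $284,080 × 0.003 = $852.24
Briarton Township: $284,080 × 0.00187 = $531.2296
Total = $5,692.9632 + $2,698.76 + $1,477.216 + $852.24 + $531.2296 = $11,252.4088

$11,252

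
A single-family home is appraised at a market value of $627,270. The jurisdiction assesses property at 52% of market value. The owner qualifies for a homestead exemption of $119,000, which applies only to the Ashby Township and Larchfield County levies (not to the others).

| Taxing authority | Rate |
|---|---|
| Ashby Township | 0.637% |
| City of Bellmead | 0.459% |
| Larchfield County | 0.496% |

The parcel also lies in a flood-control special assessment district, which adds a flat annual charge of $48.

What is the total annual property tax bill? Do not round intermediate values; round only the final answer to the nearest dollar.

$3,893

Assessed value = $627,270 × 0.52 = $326,180.4
Ashby Township: ($326,180.4 − $119,000) × 0.00637 = $207,180.4 × 0.00637 = $1,319.739148
City of Bellmead: $326,180.4 × 0.00459 = $1,497.168036
Larchfield County: ($326,180.4 − $119,000) × 0.00496 = $207,180.4 × 0.00496 = $1,027.614784
Levies subtotal = $3,844.521968
Total = $3,844.521968 + $48 = $3,892.521968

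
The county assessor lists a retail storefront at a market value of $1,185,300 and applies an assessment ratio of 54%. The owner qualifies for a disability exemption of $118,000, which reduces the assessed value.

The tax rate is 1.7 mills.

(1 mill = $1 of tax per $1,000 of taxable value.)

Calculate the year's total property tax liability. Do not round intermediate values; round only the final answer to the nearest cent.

Assessed value = $1,185,300 × 0.54 = $640,062
Taxable value = $640,062 − $118,000 = $522,062
Tax = $522,062 × 0.0017 = $887.5054

$887.51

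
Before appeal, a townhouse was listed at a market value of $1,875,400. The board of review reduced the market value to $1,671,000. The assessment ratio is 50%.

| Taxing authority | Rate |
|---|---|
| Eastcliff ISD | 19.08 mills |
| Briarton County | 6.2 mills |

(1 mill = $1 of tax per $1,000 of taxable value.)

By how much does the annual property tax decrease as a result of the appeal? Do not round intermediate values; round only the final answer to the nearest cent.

Old assessed value = $1,875,400 × 0.5 = $937,700
New assessed value = $1,671,000 × 0.5 = $835,500
Combined rate = 0.01908 + 0.0062 = 0.02528
Old tax = $937,700 × 0.02528 = $23,705.056
New tax = $835,500 × 0.02528 = $21,121.44
Reduction = $23,705.056 − $21,121.44 = $2,583.616

$2,583.62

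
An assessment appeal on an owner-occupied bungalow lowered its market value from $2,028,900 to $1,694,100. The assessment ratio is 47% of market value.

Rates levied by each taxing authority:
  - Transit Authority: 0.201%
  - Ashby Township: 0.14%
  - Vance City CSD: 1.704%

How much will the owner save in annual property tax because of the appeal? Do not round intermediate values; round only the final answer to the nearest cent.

Old assessed value = $2,028,900 × 0.47 = $953,583
New assessed value = $1,694,100 × 0.47 = $796,227
Combined rate = 0.00201 + 0.0014 + 0.01704 = 0.02045
Old tax = $953,583 × 0.02045 = $19,500.77235
New tax = $796,227 × 0.02045 = $16,282.84215
Reduction = $19,500.77235 − $16,282.84215 = $3,217.9302

$3,217.93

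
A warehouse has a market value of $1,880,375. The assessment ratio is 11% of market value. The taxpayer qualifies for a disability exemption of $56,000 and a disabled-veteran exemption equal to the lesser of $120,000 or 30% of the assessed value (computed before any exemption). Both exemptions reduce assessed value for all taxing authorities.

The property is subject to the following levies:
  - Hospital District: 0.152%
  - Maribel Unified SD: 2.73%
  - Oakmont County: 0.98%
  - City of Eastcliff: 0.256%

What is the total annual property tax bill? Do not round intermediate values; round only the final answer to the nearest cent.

$3,656.33

Assessed value = $1,880,375 × 0.11 = $206,841.25
Disabled-veteran exemption = min($120,000, 30% × $206,841.25) = min($120,000, $62,052.375) = $62,052.375 (percentage binds)
Taxable value = $206,841.25 − $56,000 − $62,052.375 = $88,788.875
Hospital District: $88,788.875 × 0.00152 = $134.95909
Maribel Unified SD: $88,788.875 × 0.0273 = $2,423.9362875
Oakmont County: $88,788.875 × 0.0098 = $870.130975
City of Eastcliff: $88,788.875 × 0.00256 = $227.29952
Total = $3,656.3258725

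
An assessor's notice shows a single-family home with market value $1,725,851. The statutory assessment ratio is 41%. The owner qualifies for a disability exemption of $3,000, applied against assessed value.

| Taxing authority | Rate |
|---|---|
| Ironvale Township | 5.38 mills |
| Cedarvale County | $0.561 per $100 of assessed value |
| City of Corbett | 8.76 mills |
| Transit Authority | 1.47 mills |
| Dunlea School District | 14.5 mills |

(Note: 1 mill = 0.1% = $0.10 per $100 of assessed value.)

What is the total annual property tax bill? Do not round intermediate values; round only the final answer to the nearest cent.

Assessed value = $1,725,851 × 0.41 = $707,598.91
Taxable value = $707,598.91 − $3,000 = $704,598.91
Ironvale Township: $704,598.91 × 0.00538 = $3,790.7421358
Cedarvale County: $704,598.91 × 0.00561 = $3,952.7998851
City of Corbett: $704,598.91 × 0.00876 = $6,172.2864516
Transit Authority: $704,598.91 × 0.00147 = $1,035.7603977
Dunlea School District: $704,598.91 × 0.0145 = $10,216.684195
Total = $25,168.2730652

$25,168.27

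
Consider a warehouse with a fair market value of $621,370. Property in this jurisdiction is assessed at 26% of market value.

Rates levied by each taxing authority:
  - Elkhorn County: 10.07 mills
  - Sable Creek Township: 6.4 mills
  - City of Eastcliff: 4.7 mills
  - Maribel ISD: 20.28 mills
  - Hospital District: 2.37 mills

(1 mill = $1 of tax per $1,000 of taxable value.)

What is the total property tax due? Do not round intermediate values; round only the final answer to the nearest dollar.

$7,079

Assessed value = $621,370 × 0.26 = $161,556.2
Elkhorn County: $161,556.2 × 0.01007 = $1,626.870934
Sable Creek Township: $161,556.2 × 0.0064 = $1,033.95968
City of Eastcliff: $161,556.2 × 0.0047 = $759.31414
Maribel ISD: $161,556.2 × 0.02028 = $3,276.359736
Hospital District: $161,556.2 × 0.00237 = $382.888194
Total = $1,626.870934 + $1,033.95968 + $759.31414 + $3,276.359736 + $382.888194 = $7,079.392684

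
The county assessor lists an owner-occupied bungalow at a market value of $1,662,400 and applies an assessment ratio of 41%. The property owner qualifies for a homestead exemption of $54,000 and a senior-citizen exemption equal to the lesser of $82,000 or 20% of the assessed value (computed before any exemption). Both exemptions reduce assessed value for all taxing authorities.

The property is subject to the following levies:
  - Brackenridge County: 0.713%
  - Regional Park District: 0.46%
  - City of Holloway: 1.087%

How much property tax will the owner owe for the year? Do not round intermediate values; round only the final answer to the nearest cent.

Assessed value = $1,662,400 × 0.41 = $681,584
Senior-citizen exemption = min($82,000, 20% × $681,584) = min($82,000, $136,316.8) = $82,000 (dollar cap binds)
Taxable value = $681,584 − $54,000 − $82,000 = $545,584
Brackenridge County: $545,584 × 0.00713 = $3,890.01392
Regional Park District: $545,584 × 0.0046 = $2,509.6864
City of Holloway: $545,584 × 0.01087 = $5,930.49808
Total = $12,330.1984

$12,330.20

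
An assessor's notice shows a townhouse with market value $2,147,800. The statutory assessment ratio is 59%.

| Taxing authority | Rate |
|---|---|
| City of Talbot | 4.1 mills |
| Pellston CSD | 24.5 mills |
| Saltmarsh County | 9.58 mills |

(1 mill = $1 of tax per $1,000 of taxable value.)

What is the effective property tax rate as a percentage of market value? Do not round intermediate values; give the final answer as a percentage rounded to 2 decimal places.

Assessed value = $2,147,800 × 0.59 = $1,267,202
City of Talbot: $1,267,202 × 0.0041 = $5,195.5282
Pellston CSD: $1,267,202 × 0.0245 = $31,046.449
Saltmarsh County: $1,267,202 × 0.00958 = $12,139.79516
Total tax = $48,381.77236
Effective rate = $48,381.77236 ÷ $2,147,800 = 2.25% of market value

2.25%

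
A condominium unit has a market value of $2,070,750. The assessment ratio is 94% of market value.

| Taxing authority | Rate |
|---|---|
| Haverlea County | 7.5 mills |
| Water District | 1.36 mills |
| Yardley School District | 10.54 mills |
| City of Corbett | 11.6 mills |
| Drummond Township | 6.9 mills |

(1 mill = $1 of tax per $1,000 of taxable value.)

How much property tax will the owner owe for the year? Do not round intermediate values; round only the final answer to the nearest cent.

Assessed value = $2,070,750 × 0.94 = $1,946,505
Haverlea County: $1,946,505 × 0.0075 = $14,598.7875
Water District: $1,946,505 × 0.00136 = $2,647.2468
Yardley School District: $1,946,505 × 0.01054 = $20,516.1627
City of Corbett: $1,946,505 × 0.0116 = $22,579.458
Drummond Township: $1,946,505 × 0.0069 = $13,430.8845
Total = $14,598.7875 + $2,647.2468 + $20,516.1627 + $22,579.458 + $13,430.8845 = $73,772.5395

$73,772.54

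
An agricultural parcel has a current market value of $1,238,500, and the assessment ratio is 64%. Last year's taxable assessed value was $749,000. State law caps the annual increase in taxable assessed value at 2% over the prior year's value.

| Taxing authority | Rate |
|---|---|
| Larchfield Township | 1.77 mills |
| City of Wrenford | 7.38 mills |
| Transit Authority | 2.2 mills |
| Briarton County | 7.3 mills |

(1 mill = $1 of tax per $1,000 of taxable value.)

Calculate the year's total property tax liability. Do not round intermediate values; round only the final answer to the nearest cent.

Uncapped assessed value = $1,238,500 × 0.64 = $792,640
Cap limit = $749,000 × 1.02 = $763,980
Taxable assessed value = min($792,640, $763,980) = $763,980 (cap binds)
Larchfield Township: $763,980 × 0.00177 = $1,352.2446
City of Wrenford: $763,980 × 0.00738 = $5,638.1724
Transit Authority: $763,980 × 0.0022 = $1,680.756
Briarton County: $763,980 × 0.0073 = $5,577.054
Total = $14,248.227

$14,248.23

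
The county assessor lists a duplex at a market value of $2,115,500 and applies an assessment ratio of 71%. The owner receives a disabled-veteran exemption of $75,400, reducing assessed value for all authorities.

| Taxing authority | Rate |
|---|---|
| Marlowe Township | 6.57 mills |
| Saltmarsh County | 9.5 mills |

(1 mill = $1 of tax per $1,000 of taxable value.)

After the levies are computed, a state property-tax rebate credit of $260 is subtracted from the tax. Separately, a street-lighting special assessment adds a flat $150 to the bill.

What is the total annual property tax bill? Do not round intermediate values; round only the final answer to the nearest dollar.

Assessed value = $2,115,500 × 0.71 = $1,502,005
Taxable value = $1,502,005 − $75,400 = $1,426,605
Marlowe Township: $1,426,605 × 0.00657 = $9,372.79485
Saltmarsh County: $1,426,605 × 0.0095 = $13,552.7475
Levies subtotal = $22,925.54235
After credit = $22,925.54235 − $260 = $22,665.54235
Total = $22,665.54235 + $150 = $22,815.54235

$22,816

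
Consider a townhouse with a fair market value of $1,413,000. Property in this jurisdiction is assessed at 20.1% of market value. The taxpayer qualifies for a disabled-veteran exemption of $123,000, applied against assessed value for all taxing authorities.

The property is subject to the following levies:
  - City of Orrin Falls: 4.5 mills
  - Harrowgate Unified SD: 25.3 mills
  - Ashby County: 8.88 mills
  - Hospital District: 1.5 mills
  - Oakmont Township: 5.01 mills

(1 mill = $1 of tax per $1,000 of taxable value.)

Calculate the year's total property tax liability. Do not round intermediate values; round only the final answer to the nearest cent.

Assessed value = $1,413,000 × 0.201 = $284,013
Taxable value = $284,013 − $123,000 = $161,013
City of Orrin Falls: $161,013 × 0.0045 = $724.5585
Harrowgate Unified SD: $161,013 × 0.0253 = $4,073.6289
Ashby County: $161,013 × 0.00888 = $1,429.79544
Hospital District: $161,013 × 0.0015 = $241.5195
Oakmont Township: $161,013 × 0.00501 = $806.67513
Total = $724.5585 + $4,073.6289 + $1,429.79544 + $241.5195 + $806.67513 = $7,276.17747

$7,276.18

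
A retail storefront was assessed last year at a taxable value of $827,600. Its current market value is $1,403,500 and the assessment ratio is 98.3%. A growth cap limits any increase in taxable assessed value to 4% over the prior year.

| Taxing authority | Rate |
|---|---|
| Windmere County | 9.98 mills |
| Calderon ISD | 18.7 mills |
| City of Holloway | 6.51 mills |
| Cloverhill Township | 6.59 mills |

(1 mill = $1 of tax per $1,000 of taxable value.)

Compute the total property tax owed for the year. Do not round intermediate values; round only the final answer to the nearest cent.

Uncapped assessed value = $1,403,500 × 0.983 = $1,379,640.5
Cap limit = $827,600 × 1.04 = $860,704
Taxable assessed value = min($1,379,640.5, $860,704) = $860,704 (cap binds)
Windmere County: $860,704 × 0.00998 = $8,589.82592
Calderon ISD: $860,704 × 0.0187 = $16,095.1648
City of Holloway: $860,704 × 0.00651 = $5,603.18304
Cloverhill Township: $860,704 × 0.00659 = $5,672.03936
Total = $35,960.21312

$35,960.21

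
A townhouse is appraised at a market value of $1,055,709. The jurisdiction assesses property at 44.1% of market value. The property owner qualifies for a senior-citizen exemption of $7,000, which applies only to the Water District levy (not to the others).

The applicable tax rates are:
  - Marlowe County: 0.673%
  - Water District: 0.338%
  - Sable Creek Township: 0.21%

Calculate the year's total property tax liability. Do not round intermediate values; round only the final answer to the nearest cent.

$5,660.92

Assessed value = $1,055,709 × 0.441 = $465,567.669
Marlowe County: $465,567.669 × 0.00673 = $3,133.27041237
Water District: ($465,567.669 − $7,000) × 0.00338 = $458,567.669 × 0.00338 = $1,549.95872122
Sable Creek Township: $465,567.669 × 0.0021 = $977.6921049
Total = $5,660.92123849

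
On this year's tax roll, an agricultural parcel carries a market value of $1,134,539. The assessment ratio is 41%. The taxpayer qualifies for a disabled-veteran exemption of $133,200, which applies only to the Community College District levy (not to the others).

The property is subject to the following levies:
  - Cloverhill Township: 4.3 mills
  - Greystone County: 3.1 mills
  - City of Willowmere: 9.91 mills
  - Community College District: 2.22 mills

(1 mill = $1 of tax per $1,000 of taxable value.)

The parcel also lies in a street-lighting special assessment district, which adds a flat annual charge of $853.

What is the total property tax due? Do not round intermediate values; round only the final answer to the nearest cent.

Assessed value = $1,134,539 × 0.41 = $465,160.99
Cloverhill Township: $465,160.99 × 0.0043 = $2,000.192257
Greystone County: $465,160.99 × 0.0031 = $1,441.999069
City of Willowmere: $465,160.99 × 0.00991 = $4,609.7454109
Community College District: ($465,160.99 − $133,200) × 0.00222 = $331,960.99 × 0.00222 = $736.9533978
Levies subtotal = $8,788.8901347
Total = $8,788.8901347 + $853 = $9,641.8901347

$9,641.89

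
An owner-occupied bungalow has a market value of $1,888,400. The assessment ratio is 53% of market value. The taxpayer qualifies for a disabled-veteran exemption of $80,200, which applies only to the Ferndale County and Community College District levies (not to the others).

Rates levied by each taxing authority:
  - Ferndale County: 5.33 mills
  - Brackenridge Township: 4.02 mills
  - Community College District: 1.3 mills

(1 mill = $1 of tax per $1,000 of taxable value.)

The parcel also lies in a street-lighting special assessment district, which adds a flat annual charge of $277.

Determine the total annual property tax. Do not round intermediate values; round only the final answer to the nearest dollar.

Assessed value = $1,888,400 × 0.53 = $1,000,852
Ferndale County: ($1,000,852 − $80,200) × 0.00533 = $920,652 × 0.00533 = $4,907.07516
Brackenridge Township: $1,000,852 × 0.00402 = $4,023.42504
Community College District: ($1,000,852 − $80,200) × 0.0013 = $920,652 × 0.0013 = $1,196.8476
Levies subtotal = $10,127.3478
Total = $10,127.3478 + $277 = $10,404.3478

$10,404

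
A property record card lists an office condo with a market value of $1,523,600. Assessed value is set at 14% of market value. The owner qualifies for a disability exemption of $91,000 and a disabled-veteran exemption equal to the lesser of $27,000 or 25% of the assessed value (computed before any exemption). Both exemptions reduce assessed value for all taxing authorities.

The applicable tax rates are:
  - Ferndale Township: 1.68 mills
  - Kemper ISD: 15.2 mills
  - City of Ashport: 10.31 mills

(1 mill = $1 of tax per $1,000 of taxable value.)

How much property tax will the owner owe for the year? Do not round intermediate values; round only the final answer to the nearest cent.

Assessed value = $1,523,600 × 0.14 = $213,304
Disabled-veteran exemption = min($27,000, 25% × $213,304) = min($27,000, $53,326) = $27,000 (dollar cap binds)
Taxable value = $213,304 − $91,000 − $27,000 = $95,304
Ferndale Township: $95,304 × 0.00168 = $160.11072
Kemper ISD: $95,304 × 0.0152 = $1,448.6208
City of Ashport: $95,304 × 0.01031 = $982.58424
Total = $2,591.31576

$2,591.32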